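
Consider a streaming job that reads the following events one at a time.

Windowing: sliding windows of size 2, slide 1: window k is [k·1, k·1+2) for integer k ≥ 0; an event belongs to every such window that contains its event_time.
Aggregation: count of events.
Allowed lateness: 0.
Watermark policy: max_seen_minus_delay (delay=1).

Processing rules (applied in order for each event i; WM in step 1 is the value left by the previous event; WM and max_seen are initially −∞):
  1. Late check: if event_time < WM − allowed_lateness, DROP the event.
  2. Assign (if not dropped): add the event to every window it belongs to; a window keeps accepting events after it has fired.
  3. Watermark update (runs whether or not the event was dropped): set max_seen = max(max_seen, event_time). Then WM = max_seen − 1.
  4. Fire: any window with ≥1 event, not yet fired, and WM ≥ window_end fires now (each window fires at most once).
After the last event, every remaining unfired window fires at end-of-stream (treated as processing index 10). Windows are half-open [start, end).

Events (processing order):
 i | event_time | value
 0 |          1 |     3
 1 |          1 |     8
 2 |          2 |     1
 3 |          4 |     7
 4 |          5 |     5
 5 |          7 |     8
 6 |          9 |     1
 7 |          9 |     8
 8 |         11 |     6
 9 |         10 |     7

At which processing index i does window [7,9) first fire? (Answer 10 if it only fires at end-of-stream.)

8

i=0 t=1 v=3: → [1,3),[0,2); WM=0
i=1 t=1 v=8: → [1,3),[0,2); WM=0
i=2 t=2 v=1: → [2,4),[1,3); WM=1
i=3 t=4 v=7: → [4,6),[3,5); WM=3; [0,2) fires=2 [1,3) fires=3
i=4 t=5 v=5: → [5,7),[4,6); WM=4; [2,4) fires=1
i=5 t=7 v=8: → [7,9),[6,8); WM=6; [3,5) fires=1 [4,6) fires=2
i=6 t=9 v=1: → [9,11),[8,10); WM=8; [5,7) fires=1 [6,8) fires=1
i=7 t=9 v=8: → [9,11),[8,10); WM=8
i=8 t=11 v=6: → [11,13),[10,12); WM=10; [7,9) fires=1 [8,10) fires=2
i=9 t=10 v=7: → [10,12),[9,11); WM=10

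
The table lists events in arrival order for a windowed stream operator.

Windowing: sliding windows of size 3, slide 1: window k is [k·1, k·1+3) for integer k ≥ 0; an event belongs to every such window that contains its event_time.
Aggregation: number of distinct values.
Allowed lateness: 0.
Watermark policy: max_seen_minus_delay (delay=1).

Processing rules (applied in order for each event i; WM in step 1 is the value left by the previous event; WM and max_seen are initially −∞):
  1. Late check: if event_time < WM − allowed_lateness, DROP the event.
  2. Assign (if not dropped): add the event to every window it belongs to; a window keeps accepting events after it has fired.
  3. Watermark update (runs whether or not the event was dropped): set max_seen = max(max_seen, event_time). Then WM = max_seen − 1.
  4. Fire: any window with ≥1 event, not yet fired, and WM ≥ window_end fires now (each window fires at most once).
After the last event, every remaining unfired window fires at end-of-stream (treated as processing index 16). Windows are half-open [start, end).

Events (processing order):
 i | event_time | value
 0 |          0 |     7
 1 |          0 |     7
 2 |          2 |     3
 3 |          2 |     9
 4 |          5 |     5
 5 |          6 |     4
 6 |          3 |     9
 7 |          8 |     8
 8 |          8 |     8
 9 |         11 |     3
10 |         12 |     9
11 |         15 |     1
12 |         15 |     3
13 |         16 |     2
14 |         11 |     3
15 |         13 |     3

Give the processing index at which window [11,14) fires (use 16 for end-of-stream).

i=0 t=0 v=7: → [0,3); WM=-1
i=1 t=0 v=7: → [0,3); WM=-1
i=2 t=2 v=3: → [2,5),[1,4),[0,3); WM=1
i=3 t=2 v=9: → [2,5),[1,4),[0,3); WM=1
i=4 t=5 v=5: → [5,8),[4,7),[3,6); WM=4; [0,3) fires=3 [1,4) fires=2
i=5 t=6 v=4: → [6,9),[5,8),[4,7); WM=5; [2,5) fires=2
i=6 t=3 v=9: DROP (t<5-0); WM=5
i=7 t=8 v=8: → [8,11),[7,10),[6,9); WM=7; [3,6) fires=1 [4,7) fires=2
i=8 t=8 v=8: → [8,11),[7,10),[6,9); WM=7
i=9 t=11 v=3: → [11,14),[10,13),[9,12); WM=10; [5,8) fires=2 [6,9) fires=2 [7,10) fires=1
i=10 t=12 v=9: → [12,15),[11,14),[10,13); WM=11; [8,11) fires=1
i=11 t=15 v=1: → [15,18),[14,17),[13,16); WM=14; [9,12) fires=1 [10,13) fires=2 [11,14) fires=2
i=12 t=15 v=3: → [15,18),[14,17),[13,16); WM=14
i=13 t=16 v=2: → [16,19),[15,18),[14,17); WM=15; [12,15) fires=1
i=14 t=11 v=3: DROP (t<15-0); WM=15
i=15 t=13 v=3: DROP (t<15-0); WM=15

11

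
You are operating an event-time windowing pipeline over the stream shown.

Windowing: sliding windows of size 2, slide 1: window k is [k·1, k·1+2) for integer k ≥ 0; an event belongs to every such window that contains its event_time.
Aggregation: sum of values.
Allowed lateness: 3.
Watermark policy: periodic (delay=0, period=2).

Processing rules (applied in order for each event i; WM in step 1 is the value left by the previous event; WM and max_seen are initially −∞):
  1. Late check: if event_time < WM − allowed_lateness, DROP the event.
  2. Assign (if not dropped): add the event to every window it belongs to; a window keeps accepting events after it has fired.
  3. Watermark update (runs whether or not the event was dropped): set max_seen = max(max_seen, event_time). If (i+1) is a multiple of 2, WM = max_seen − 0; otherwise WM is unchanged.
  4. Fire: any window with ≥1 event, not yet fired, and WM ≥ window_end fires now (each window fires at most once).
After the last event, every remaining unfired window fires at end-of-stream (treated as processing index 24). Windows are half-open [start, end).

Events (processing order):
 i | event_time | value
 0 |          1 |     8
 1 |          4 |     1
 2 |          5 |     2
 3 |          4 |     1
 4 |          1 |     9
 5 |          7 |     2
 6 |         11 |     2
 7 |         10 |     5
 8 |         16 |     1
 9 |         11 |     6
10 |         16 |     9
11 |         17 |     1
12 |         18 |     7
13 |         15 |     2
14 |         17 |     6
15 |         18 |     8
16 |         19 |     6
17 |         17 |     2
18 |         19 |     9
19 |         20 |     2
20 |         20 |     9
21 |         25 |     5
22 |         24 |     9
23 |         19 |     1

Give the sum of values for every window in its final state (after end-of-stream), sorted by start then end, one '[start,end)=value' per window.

[0,2)=8 [1,3)=8 [3,5)=2 [4,6)=4 [5,7)=2 [6,8)=2 [7,9)=2 [9,11)=5 [10,12)=13 [11,13)=8 [14,16)=2 [15,17)=12 [16,18)=19 [17,19)=24 [18,20)=30 [19,21)=26 [20,22)=11 [23,25)=9 [24,26)=14 [25,27)=5

i=0 t=1 v=8: → [1,3),[0,2); WM=−∞
i=1 t=4 v=1: → [4,6),[3,5); WM=4; [0,2) fires=8 [1,3) fires=8
i=2 t=5 v=2: → [5,7),[4,6); WM=4
i=3 t=4 v=1: → [4,6),[3,5); WM=5; [3,5) fires=2
i=4 t=1 v=9: DROP (t<5-3); WM=5
i=5 t=7 v=2: → [7,9),[6,8); WM=7; [4,6) fires=4 [5,7) fires=2
i=6 t=11 v=2: → [11,13),[10,12); WM=7
i=7 t=10 v=5: → [10,12),[9,11); WM=11; [6,8) fires=2 [7,9) fires=2 [9,11) fires=5
i=8 t=16 v=1: → [16,18),[15,17); WM=11
i=9 t=11 v=6: → [11,13),[10,12); WM=16; [10,12) fires=13 [11,13) fires=8
i=10 t=16 v=9: → [16,18),[15,17); WM=16
i=11 t=17 v=1: → [17,19),[16,18); WM=17; [15,17) fires=10
i=12 t=18 v=7: → [18,20),[17,19); WM=17
i=13 t=15 v=2: → [15,17),[14,16); WM=18; [14,16) fires=2 [16,18) fires=11
i=14 t=17 v=6: → [17,19),[16,18); WM=18
i=15 t=18 v=8: → [18,20),[17,19); WM=18
i=16 t=19 v=6: → [19,21),[18,20); WM=18
i=17 t=17 v=2: → [17,19),[16,18); WM=19; [17,19) fires=24
i=18 t=19 v=9: → [19,21),[18,20); WM=19
i=19 t=20 v=2: → [20,22),[19,21); WM=20; [18,20) fires=30
i=20 t=20 v=9: → [20,22),[19,21); WM=20
i=21 t=25 v=5: → [25,27),[24,26); WM=25; [19,21) fires=26 [20,22) fires=11
i=22 t=24 v=9: → [24,26),[23,25); WM=25; [23,25) fires=9
i=23 t=19 v=1: DROP (t<25-3); WM=25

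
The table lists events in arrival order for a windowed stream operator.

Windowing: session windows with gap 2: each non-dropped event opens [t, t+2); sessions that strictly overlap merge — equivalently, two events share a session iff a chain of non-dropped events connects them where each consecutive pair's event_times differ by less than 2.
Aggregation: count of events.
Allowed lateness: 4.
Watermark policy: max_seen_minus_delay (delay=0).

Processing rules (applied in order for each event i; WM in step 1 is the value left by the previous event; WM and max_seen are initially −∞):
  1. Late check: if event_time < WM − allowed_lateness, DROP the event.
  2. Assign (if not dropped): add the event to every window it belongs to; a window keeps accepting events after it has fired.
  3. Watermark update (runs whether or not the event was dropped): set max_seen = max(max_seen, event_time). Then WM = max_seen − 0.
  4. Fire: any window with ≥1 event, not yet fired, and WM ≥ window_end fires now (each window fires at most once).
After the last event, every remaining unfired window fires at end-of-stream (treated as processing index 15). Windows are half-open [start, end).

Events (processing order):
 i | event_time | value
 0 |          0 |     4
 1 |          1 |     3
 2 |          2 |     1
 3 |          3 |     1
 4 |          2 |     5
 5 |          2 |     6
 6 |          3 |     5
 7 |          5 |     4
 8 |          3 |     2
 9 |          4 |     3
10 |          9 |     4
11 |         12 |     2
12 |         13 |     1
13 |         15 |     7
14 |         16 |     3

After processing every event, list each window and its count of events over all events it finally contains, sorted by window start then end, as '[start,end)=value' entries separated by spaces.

i=0 t=0 v=4: → [0,2); WM=0
i=1 t=1 v=3: → [0,3); WM=1
i=2 t=2 v=1: → [0,4); WM=2
i=3 t=3 v=1: → [0,5); WM=3
i=4 t=2 v=5: → [0,5); WM=3
i=5 t=2 v=6: → [0,5); WM=3
i=6 t=3 v=5: → [0,5); WM=3
i=7 t=5 v=4: → [5,7); WM=5
i=8 t=3 v=2: → [0,5); WM=5
i=9 t=4 v=3: → [0,7); WM=5
i=10 t=9 v=4: → [9,11); WM=9
i=11 t=12 v=2: → [12,14); WM=12
i=12 t=13 v=1: → [12,15); WM=13
i=13 t=15 v=7: → [15,17); WM=15
i=14 t=16 v=3: → [15,18); WM=16

[0,7)=10 [9,11)=1 [12,15)=2 [15,18)=2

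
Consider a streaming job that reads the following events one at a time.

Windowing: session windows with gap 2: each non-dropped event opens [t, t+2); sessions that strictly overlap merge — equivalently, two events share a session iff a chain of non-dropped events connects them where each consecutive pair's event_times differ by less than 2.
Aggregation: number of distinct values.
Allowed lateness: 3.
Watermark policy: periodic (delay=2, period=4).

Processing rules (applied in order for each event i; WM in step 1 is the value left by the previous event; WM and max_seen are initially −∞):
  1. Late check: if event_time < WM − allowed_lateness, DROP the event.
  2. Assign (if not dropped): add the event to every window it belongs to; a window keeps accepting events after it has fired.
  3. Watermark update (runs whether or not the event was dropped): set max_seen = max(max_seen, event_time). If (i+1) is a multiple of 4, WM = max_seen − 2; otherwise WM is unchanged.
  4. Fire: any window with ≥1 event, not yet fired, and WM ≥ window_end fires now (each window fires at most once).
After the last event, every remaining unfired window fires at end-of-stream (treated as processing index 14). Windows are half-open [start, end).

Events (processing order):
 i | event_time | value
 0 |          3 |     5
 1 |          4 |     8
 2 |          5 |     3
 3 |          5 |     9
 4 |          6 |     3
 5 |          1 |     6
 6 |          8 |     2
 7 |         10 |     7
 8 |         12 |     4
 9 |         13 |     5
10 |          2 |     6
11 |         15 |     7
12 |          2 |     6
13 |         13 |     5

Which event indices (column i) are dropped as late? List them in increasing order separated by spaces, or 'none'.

i=0 t=3 v=5: → [3,5); WM=−∞
i=1 t=4 v=8: → [3,6); WM=−∞
i=2 t=5 v=3: → [3,7); WM=−∞
i=3 t=5 v=9: → [3,7); WM=3
i=4 t=6 v=3: → [3,8); WM=3
i=5 t=1 v=6: → [1,3); WM=3
i=6 t=8 v=2: → [8,10); WM=3
i=7 t=10 v=7: → [10,12); WM=8
i=8 t=12 v=4: → [12,14); WM=8
i=9 t=13 v=5: → [12,15); WM=8
i=10 t=2 v=6: DROP (t<8-3); WM=8
i=11 t=15 v=7: → [15,17); WM=13
i=12 t=2 v=6: DROP (t<13-3); WM=13
i=13 t=13 v=5: → [12,15); WM=13

10 12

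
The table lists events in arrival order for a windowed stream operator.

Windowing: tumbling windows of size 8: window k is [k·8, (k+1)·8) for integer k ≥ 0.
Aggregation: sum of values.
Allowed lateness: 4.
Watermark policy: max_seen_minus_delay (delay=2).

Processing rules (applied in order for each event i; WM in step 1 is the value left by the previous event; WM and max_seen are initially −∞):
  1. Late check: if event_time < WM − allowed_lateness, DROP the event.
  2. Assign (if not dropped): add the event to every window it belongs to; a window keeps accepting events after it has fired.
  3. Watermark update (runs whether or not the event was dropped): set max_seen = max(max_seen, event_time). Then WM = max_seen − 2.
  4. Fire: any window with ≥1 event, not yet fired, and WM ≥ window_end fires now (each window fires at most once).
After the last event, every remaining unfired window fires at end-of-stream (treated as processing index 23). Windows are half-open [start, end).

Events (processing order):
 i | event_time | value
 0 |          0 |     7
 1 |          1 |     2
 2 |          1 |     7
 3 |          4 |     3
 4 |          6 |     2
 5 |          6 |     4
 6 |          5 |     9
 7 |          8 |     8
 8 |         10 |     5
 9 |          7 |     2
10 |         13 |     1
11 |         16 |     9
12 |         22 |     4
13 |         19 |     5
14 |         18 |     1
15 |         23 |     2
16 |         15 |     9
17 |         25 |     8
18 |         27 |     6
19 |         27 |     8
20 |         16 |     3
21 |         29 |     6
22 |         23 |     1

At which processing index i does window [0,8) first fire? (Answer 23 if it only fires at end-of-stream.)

i=0 t=0 v=7: → [0,8); WM=-2
i=1 t=1 v=2: → [0,8); WM=-1
i=2 t=1 v=7: → [0,8); WM=-1
i=3 t=4 v=3: → [0,8); WM=2
i=4 t=6 v=2: → [0,8); WM=4
i=5 t=6 v=4: → [0,8); WM=4
i=6 t=5 v=9: → [0,8); WM=4
i=7 t=8 v=8: → [8,16); WM=6
i=8 t=10 v=5: → [8,16); WM=8; [0,8) fires=34
i=9 t=7 v=2: → [0,8); WM=8
i=10 t=13 v=1: → [8,16); WM=11
i=11 t=16 v=9: → [16,24); WM=14
i=12 t=22 v=4: → [16,24); WM=20; [8,16) fires=14
i=13 t=19 v=5: → [16,24); WM=20
i=14 t=18 v=1: → [16,24); WM=20
i=15 t=23 v=2: → [16,24); WM=21
i=16 t=15 v=9: DROP (t<21-4); WM=21
i=17 t=25 v=8: → [24,32); WM=23
i=18 t=27 v=6: → [24,32); WM=25; [16,24) fires=21
i=19 t=27 v=8: → [24,32); WM=25
i=20 t=16 v=3: DROP (t<25-4); WM=25
i=21 t=29 v=6: → [24,32); WM=27
i=22 t=23 v=1: → [16,24); WM=27

8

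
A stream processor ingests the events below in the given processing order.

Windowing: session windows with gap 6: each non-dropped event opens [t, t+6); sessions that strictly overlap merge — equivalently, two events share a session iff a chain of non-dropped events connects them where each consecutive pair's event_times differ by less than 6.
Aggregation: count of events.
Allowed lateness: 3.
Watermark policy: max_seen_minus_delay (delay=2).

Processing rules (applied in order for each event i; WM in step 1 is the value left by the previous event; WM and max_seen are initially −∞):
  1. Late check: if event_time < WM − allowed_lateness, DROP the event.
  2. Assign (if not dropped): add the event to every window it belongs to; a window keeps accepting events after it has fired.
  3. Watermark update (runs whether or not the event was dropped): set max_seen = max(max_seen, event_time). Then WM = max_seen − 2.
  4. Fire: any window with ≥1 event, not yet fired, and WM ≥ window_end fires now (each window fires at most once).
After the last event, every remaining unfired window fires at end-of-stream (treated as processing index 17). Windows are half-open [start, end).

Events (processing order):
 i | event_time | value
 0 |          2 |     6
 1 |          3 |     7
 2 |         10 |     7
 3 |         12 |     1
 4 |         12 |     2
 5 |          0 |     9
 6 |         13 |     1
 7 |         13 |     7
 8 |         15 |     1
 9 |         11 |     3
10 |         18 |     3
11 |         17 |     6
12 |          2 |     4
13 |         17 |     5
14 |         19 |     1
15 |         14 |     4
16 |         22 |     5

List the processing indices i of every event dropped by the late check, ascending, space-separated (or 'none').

5 12

i=0 t=2 v=6: → [2,8); WM=0
i=1 t=3 v=7: → [2,9); WM=1
i=2 t=10 v=7: → [10,16); WM=8
i=3 t=12 v=1: → [10,18); WM=10
i=4 t=12 v=2: → [10,18); WM=10
i=5 t=0 v=9: DROP (t<10-3); WM=10
i=6 t=13 v=1: → [10,19); WM=11
i=7 t=13 v=7: → [10,19); WM=11
i=8 t=15 v=1: → [10,21); WM=13
i=9 t=11 v=3: → [10,21); WM=13
i=10 t=18 v=3: → [10,24); WM=16
i=11 t=17 v=6: → [10,24); WM=16
i=12 t=2 v=4: DROP (t<16-3); WM=16
i=13 t=17 v=5: → [10,24); WM=16
i=14 t=19 v=1: → [10,25); WM=17
i=15 t=14 v=4: → [10,25); WM=17
i=16 t=22 v=5: → [10,28); WM=20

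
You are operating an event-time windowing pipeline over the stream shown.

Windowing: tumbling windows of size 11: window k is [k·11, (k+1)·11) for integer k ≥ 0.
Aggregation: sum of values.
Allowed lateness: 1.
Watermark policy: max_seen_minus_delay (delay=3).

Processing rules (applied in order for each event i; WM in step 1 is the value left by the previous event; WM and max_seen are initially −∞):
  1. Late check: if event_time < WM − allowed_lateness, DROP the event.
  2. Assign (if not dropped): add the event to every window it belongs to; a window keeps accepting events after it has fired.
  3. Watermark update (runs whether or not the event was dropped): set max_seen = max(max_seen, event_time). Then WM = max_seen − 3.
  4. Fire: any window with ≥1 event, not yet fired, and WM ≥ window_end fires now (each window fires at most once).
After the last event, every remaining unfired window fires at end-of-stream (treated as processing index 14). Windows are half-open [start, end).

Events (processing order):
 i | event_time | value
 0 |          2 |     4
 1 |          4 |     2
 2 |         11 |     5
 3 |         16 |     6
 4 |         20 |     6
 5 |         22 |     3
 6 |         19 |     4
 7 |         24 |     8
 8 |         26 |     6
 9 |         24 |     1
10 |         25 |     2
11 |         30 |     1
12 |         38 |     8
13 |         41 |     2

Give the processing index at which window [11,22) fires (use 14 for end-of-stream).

i=0 t=2 v=4: → [0,11); WM=-1
i=1 t=4 v=2: → [0,11); WM=1
i=2 t=11 v=5: → [11,22); WM=8
i=3 t=16 v=6: → [11,22); WM=13; [0,11) fires=6
i=4 t=20 v=6: → [11,22); WM=17
i=5 t=22 v=3: → [22,33); WM=19
i=6 t=19 v=4: → [11,22); WM=19
i=7 t=24 v=8: → [22,33); WM=21
i=8 t=26 v=6: → [22,33); WM=23; [11,22) fires=21
i=9 t=24 v=1: → [22,33); WM=23
i=10 t=25 v=2: → [22,33); WM=23
i=11 t=30 v=1: → [22,33); WM=27
i=12 t=38 v=8: → [33,44); WM=35; [22,33) fires=21
i=13 t=41 v=2: → [33,44); WM=38

8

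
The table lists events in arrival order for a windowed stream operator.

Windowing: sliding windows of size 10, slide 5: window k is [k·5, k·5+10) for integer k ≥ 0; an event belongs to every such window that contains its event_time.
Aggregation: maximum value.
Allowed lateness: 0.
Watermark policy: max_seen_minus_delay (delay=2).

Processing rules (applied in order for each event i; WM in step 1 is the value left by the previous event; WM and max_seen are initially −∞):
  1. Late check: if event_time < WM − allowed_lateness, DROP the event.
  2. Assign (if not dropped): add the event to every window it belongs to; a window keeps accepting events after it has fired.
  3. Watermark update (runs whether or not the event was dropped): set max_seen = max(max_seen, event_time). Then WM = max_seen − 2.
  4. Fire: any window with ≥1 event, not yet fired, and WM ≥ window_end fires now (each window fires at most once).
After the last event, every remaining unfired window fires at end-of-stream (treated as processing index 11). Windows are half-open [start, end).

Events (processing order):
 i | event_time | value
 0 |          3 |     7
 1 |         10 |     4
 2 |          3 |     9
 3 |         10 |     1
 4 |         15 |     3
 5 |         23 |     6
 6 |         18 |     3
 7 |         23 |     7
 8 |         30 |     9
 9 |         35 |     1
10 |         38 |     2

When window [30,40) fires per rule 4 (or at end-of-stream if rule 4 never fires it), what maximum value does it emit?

i=0 t=3 v=7: → [0,10); WM=1
i=1 t=10 v=4: → [10,20),[5,15); WM=8
i=2 t=3 v=9: DROP (t<8-0); WM=8
i=3 t=10 v=1: → [10,20),[5,15); WM=8
i=4 t=15 v=3: → [15,25),[10,20); WM=13; [0,10) fires=7
i=5 t=23 v=6: → [20,30),[15,25); WM=21; [5,15) fires=4 [10,20) fires=4
i=6 t=18 v=3: DROP (t<21-0); WM=21
i=7 t=23 v=7: → [20,30),[15,25); WM=21
i=8 t=30 v=9: → [30,40),[25,35); WM=28; [15,25) fires=7
i=9 t=35 v=1: → [35,45),[30,40); WM=33; [20,30) fires=7
i=10 t=38 v=2: → [35,45),[30,40); WM=36; [25,35) fires=9

9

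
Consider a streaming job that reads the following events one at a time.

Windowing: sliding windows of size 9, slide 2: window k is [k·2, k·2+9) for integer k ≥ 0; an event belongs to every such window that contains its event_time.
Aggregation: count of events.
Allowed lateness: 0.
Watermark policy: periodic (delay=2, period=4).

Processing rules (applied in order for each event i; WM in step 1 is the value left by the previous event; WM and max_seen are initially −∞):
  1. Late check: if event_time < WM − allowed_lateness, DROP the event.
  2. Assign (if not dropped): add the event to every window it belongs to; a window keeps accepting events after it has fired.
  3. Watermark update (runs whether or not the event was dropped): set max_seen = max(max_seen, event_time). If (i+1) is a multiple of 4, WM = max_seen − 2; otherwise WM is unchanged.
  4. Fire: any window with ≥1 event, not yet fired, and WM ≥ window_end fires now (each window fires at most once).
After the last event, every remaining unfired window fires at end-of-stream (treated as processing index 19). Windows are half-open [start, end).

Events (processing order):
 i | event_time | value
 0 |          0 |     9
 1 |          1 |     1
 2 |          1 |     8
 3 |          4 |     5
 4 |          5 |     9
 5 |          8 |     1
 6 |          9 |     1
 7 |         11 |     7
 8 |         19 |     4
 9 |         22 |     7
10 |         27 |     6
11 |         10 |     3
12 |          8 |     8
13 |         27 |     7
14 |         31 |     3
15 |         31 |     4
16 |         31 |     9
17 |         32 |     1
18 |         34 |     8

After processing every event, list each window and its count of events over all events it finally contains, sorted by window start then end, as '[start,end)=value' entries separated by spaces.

i=0 t=0 v=9: → [0,9); WM=−∞
i=1 t=1 v=1: → [0,9); WM=−∞
i=2 t=1 v=8: → [0,9); WM=−∞
i=3 t=4 v=5: → [4,13),[2,11),[0,9); WM=2
i=4 t=5 v=9: → [4,13),[2,11),[0,9); WM=2
i=5 t=8 v=1: → [8,17),[6,15),[4,13),[2,11),[0,9); WM=2
i=6 t=9 v=1: → [8,17),[6,15),[4,13),[2,11); WM=2
i=7 t=11 v=7: → [10,19),[8,17),[6,15),[4,13); WM=9; [0,9) fires=6
i=8 t=19 v=4: → [18,27),[16,25),[14,23),[12,21); WM=9
i=9 t=22 v=7: → [22,31),[20,29),[18,27),[16,25),[14,23); WM=9
i=10 t=27 v=6: → [26,35),[24,33),[22,31),[20,29); WM=9
i=11 t=10 v=3: → [10,19),[8,17),[6,15),[4,13),[2,11); WM=25; [2,11) fires=5 [4,13) fires=6 [6,15) fires=4 [8,17) fires=4 [10,19) fires=2 [12,21) fires=1 [14,23) fires=2 [16,25) fires=2
i=12 t=8 v=8: DROP (t<25-0); WM=25
i=13 t=27 v=7: → [26,35),[24,33),[22,31),[20,29); WM=25
i=14 t=31 v=3: → [30,39),[28,37),[26,35),[24,33); WM=25
i=15 t=31 v=4: → [30,39),[28,37),[26,35),[24,33); WM=29; [18,27) fires=2 [20,29) fires=3
i=16 t=31 v=9: → [30,39),[28,37),[26,35),[24,33); WM=29
i=17 t=32 v=1: → [32,41),[30,39),[28,37),[26,35),[24,33); WM=29
i=18 t=34 v=8: → [34,43),[32,41),[30,39),[28,37),[26,35); WM=29

[0,9)=6 [2,11)=5 [4,13)=6 [6,15)=4 [8,17)=4 [10,19)=2 [12,21)=1 [14,23)=2 [16,25)=2 [18,27)=2 [20,29)=3 [22,31)=3 [24,33)=6 [26,35)=7 [28,37)=5 [30,39)=5 [32,41)=2 [34,43)=1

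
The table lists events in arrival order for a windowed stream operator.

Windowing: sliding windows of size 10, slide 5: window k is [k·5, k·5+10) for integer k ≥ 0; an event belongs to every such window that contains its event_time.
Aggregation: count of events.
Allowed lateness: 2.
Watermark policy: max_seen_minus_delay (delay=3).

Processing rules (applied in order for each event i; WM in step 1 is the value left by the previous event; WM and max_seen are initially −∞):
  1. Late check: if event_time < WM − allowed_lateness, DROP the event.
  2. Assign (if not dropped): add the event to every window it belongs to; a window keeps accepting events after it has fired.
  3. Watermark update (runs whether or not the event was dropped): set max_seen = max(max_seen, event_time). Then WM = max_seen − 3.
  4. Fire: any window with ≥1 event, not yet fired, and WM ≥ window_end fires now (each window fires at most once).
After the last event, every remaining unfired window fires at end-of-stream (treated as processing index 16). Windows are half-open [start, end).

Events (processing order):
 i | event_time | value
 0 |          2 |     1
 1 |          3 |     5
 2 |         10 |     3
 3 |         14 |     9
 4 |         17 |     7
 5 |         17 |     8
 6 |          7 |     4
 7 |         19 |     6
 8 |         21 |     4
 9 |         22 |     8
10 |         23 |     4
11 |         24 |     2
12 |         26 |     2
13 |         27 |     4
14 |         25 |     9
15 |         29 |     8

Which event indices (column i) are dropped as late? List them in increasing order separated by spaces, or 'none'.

6

i=0 t=2 v=1: → [0,10); WM=-1
i=1 t=3 v=5: → [0,10); WM=0
i=2 t=10 v=3: → [10,20),[5,15); WM=7
i=3 t=14 v=9: → [10,20),[5,15); WM=11; [0,10) fires=2
i=4 t=17 v=7: → [15,25),[10,20); WM=14
i=5 t=17 v=8: → [15,25),[10,20); WM=14
i=6 t=7 v=4: DROP (t<14-2); WM=14
i=7 t=19 v=6: → [15,25),[10,20); WM=16; [5,15) fires=2
i=8 t=21 v=4: → [20,30),[15,25); WM=18
i=9 t=22 v=8: → [20,30),[15,25); WM=19
i=10 t=23 v=4: → [20,30),[15,25); WM=20; [10,20) fires=5
i=11 t=24 v=2: → [20,30),[15,25); WM=21
i=12 t=26 v=2: → [25,35),[20,30); WM=23
i=13 t=27 v=4: → [25,35),[20,30); WM=24
i=14 t=25 v=9: → [25,35),[20,30); WM=24
i=15 t=29 v=8: → [25,35),[20,30); WM=26; [15,25) fires=7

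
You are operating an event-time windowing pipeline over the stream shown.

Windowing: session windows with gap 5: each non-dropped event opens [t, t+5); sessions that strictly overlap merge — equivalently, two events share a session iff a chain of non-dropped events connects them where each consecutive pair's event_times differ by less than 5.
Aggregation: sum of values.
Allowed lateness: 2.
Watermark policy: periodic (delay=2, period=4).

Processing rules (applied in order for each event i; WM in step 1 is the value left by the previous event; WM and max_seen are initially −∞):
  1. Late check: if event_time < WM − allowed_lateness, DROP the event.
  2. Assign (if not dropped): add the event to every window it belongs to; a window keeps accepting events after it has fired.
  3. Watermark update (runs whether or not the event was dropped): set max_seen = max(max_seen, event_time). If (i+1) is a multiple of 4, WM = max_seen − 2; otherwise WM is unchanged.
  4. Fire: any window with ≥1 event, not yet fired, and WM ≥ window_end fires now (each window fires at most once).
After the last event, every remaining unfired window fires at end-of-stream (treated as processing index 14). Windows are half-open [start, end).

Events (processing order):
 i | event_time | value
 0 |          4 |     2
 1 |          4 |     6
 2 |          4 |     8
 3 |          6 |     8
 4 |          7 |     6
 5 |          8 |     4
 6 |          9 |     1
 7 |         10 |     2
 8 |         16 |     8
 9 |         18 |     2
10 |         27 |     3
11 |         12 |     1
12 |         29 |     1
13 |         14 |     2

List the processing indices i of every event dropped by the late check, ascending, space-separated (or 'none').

i=0 t=4 v=2: → [4,9); WM=−∞
i=1 t=4 v=6: → [4,9); WM=−∞
i=2 t=4 v=8: → [4,9); WM=−∞
i=3 t=6 v=8: → [4,11); WM=4
i=4 t=7 v=6: → [4,12); WM=4
i=5 t=8 v=4: → [4,13); WM=4
i=6 t=9 v=1: → [4,14); WM=4
i=7 t=10 v=2: → [4,15); WM=8
i=8 t=16 v=8: → [16,21); WM=8
i=9 t=18 v=2: → [16,23); WM=8
i=10 t=27 v=3: → [27,32); WM=8
i=11 t=12 v=1: → [4,23); WM=25
i=12 t=29 v=1: → [27,34); WM=25
i=13 t=14 v=2: DROP (t<25-2); WM=25

13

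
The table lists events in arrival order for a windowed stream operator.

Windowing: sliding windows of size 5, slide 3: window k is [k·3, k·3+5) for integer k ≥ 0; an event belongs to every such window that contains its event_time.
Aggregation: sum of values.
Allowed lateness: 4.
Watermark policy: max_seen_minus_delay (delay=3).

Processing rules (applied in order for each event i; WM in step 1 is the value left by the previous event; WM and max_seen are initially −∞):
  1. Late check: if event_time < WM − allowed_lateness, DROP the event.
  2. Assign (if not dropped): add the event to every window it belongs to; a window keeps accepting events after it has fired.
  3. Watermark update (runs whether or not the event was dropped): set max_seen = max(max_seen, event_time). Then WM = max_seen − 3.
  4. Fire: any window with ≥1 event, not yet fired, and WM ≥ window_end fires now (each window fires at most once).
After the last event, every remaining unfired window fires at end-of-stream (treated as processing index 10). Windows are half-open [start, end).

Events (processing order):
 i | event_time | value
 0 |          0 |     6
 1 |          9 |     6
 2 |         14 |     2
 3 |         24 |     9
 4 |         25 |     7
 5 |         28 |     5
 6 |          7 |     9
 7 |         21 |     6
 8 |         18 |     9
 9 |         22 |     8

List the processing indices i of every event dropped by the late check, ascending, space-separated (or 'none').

6 8

i=0 t=0 v=6: → [0,5); WM=-3
i=1 t=9 v=6: → [9,14),[6,11); WM=6; [0,5) fires=6
i=2 t=14 v=2: → [12,17); WM=11; [6,11) fires=6
i=3 t=24 v=9: → [24,29),[21,26); WM=21; [9,14) fires=6 [12,17) fires=2
i=4 t=25 v=7: → [24,29),[21,26); WM=22
i=5 t=28 v=5: → [27,32),[24,29); WM=25
i=6 t=7 v=9: DROP (t<25-4); WM=25
i=7 t=21 v=6: → [21,26),[18,23); WM=25; [18,23) fires=6
i=8 t=18 v=9: DROP (t<25-4); WM=25
i=9 t=22 v=8: → [21,26),[18,23); WM=25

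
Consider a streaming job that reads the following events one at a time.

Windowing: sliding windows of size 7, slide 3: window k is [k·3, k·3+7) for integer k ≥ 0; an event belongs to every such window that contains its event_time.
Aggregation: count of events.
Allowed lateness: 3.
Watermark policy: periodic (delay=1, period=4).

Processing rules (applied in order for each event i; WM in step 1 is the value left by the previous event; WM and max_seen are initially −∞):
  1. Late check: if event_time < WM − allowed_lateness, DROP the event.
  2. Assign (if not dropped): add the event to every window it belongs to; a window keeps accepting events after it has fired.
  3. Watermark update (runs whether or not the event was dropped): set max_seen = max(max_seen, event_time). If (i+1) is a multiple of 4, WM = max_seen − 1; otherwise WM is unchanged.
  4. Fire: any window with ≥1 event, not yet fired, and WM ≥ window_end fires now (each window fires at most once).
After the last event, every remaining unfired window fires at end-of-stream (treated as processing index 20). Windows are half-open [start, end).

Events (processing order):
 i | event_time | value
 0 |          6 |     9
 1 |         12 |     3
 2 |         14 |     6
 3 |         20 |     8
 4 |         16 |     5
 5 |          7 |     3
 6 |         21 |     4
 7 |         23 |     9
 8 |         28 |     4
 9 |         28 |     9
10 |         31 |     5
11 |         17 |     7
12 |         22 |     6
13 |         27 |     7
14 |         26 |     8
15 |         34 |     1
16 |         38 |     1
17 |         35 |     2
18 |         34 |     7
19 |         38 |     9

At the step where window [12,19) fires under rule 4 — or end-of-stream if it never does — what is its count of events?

i=0 t=6 v=9: → [6,13),[3,10),[0,7); WM=−∞
i=1 t=12 v=3: → [12,19),[9,16),[6,13); WM=−∞
i=2 t=14 v=6: → [12,19),[9,16); WM=−∞
i=3 t=20 v=8: → [18,25),[15,22); WM=19; [0,7) fires=1 [3,10) fires=1 [6,13) fires=2 [9,16) fires=2 [12,19) fires=2
i=4 t=16 v=5: → [15,22),[12,19); WM=19
i=5 t=7 v=3: DROP (t<19-3); WM=19
i=6 t=21 v=4: → [21,28),[18,25),[15,22); WM=19
i=7 t=23 v=9: → [21,28),[18,25); WM=22; [15,22) fires=3
i=8 t=28 v=4: → [27,34),[24,31); WM=22
i=9 t=28 v=9: → [27,34),[24,31); WM=22
i=10 t=31 v=5: → [30,37),[27,34); WM=22
i=11 t=17 v=7: DROP (t<22-3); WM=30; [18,25) fires=3 [21,28) fires=2
i=12 t=22 v=6: DROP (t<30-3); WM=30
i=13 t=27 v=7: → [27,34),[24,31),[21,28); WM=30
i=14 t=26 v=8: DROP (t<30-3); WM=30
i=15 t=34 v=1: → [33,40),[30,37); WM=33; [24,31) fires=3
i=16 t=38 v=1: → [36,43),[33,40); WM=33
i=17 t=35 v=2: → [33,40),[30,37); WM=33
i=18 t=34 v=7: → [33,40),[30,37); WM=33
i=19 t=38 v=9: → [36,43),[33,40); WM=37; [27,34) fires=4 [30,37) fires=4

2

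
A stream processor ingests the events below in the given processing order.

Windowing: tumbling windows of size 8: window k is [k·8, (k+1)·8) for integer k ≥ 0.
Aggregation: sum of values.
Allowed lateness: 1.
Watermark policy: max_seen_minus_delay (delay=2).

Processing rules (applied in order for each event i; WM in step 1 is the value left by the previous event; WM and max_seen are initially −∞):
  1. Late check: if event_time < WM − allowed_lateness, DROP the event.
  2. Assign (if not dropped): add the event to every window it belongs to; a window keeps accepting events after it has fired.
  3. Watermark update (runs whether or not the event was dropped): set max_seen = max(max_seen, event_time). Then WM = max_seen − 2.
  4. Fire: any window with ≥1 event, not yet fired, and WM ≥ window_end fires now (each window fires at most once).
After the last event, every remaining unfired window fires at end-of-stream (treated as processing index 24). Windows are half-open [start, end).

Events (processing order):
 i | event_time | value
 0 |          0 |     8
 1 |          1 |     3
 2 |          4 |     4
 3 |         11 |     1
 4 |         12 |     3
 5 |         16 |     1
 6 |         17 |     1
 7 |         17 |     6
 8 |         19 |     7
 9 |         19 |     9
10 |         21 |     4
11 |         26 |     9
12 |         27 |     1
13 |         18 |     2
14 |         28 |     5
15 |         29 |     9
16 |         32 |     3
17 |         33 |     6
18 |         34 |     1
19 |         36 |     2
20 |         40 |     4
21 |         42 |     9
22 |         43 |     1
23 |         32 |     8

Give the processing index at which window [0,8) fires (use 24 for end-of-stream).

i=0 t=0 v=8: → [0,8); WM=-2
i=1 t=1 v=3: → [0,8); WM=-1
i=2 t=4 v=4: → [0,8); WM=2
i=3 t=11 v=1: → [8,16); WM=9; [0,8) fires=15
i=4 t=12 v=3: → [8,16); WM=10
i=5 t=16 v=1: → [16,24); WM=14
i=6 t=17 v=1: → [16,24); WM=15
i=7 t=17 v=6: → [16,24); WM=15
i=8 t=19 v=7: → [16,24); WM=17; [8,16) fires=4
i=9 t=19 v=9: → [16,24); WM=17
i=10 t=21 v=4: → [16,24); WM=19
i=11 t=26 v=9: → [24,32); WM=24; [16,24) fires=28
i=12 t=27 v=1: → [24,32); WM=25
i=13 t=18 v=2: DROP (t<25-1); WM=25
i=14 t=28 v=5: → [24,32); WM=26
i=15 t=29 v=9: → [24,32); WM=27
i=16 t=32 v=3: → [32,40); WM=30
i=17 t=33 v=6: → [32,40); WM=31
i=18 t=34 v=1: → [32,40); WM=32; [24,32) fires=24
i=19 t=36 v=2: → [32,40); WM=34
i=20 t=40 v=4: → [40,48); WM=38
i=21 t=42 v=9: → [40,48); WM=40; [32,40) fires=12
i=22 t=43 v=1: → [40,48); WM=41
i=23 t=32 v=8: DROP (t<41-1); WM=41

3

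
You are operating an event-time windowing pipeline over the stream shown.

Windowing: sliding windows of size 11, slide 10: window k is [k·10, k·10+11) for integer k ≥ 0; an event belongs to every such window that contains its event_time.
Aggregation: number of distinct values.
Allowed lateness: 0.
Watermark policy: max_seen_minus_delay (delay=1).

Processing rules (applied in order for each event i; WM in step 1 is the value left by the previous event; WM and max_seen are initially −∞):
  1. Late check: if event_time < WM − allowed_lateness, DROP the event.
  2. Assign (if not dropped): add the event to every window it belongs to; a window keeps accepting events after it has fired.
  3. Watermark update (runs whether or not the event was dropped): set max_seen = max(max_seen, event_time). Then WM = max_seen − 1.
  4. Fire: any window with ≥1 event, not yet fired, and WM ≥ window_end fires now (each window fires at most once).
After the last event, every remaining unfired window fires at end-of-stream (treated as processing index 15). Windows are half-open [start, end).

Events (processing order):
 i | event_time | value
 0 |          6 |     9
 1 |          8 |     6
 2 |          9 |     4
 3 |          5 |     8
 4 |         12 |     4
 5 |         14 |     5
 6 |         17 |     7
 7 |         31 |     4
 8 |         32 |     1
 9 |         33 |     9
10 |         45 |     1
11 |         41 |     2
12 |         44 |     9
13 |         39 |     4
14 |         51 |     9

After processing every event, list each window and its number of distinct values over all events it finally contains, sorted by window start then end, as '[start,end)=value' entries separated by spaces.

i=0 t=6 v=9: → [0,11); WM=5
i=1 t=8 v=6: → [0,11); WM=7
i=2 t=9 v=4: → [0,11); WM=8
i=3 t=5 v=8: DROP (t<8-0); WM=8
i=4 t=12 v=4: → [10,21); WM=11; [0,11) fires=3
i=5 t=14 v=5: → [10,21); WM=13
i=6 t=17 v=7: → [10,21); WM=16
i=7 t=31 v=4: → [30,41); WM=30; [10,21) fires=3
i=8 t=32 v=1: → [30,41); WM=31
i=9 t=33 v=9: → [30,41); WM=32
i=10 t=45 v=1: → [40,51); WM=44; [30,41) fires=3
i=11 t=41 v=2: DROP (t<44-0); WM=44
i=12 t=44 v=9: → [40,51); WM=44
i=13 t=39 v=4: DROP (t<44-0); WM=44
i=14 t=51 v=9: → [50,61); WM=50

[0,11)=3 [10,21)=3 [30,41)=3 [40,51)=2 [50,61)=1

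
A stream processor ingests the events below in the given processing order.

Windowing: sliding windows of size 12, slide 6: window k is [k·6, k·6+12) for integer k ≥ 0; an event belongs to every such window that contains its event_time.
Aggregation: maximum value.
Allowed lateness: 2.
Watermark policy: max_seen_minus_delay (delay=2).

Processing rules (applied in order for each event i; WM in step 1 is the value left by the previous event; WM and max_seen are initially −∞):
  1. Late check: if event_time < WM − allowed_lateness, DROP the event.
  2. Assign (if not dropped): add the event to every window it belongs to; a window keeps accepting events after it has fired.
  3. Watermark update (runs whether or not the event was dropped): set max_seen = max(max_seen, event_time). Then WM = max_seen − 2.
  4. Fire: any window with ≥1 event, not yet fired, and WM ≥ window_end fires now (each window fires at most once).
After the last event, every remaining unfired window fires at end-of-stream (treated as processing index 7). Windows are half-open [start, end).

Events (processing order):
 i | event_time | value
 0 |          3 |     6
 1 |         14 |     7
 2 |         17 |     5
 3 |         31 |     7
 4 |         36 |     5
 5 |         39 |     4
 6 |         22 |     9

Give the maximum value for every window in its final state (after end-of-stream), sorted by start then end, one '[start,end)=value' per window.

[0,12)=6 [6,18)=7 [12,24)=7 [24,36)=7 [30,42)=7 [36,48)=5

i=0 t=3 v=6: → [0,12); WM=1
i=1 t=14 v=7: → [12,24),[6,18); WM=12; [0,12) fires=6
i=2 t=17 v=5: → [12,24),[6,18); WM=15
i=3 t=31 v=7: → [30,42),[24,36); WM=29; [6,18) fires=7 [12,24) fires=7
i=4 t=36 v=5: → [36,48),[30,42); WM=34
i=5 t=39 v=4: → [36,48),[30,42); WM=37; [24,36) fires=7
i=6 t=22 v=9: DROP (t<37-2); WM=37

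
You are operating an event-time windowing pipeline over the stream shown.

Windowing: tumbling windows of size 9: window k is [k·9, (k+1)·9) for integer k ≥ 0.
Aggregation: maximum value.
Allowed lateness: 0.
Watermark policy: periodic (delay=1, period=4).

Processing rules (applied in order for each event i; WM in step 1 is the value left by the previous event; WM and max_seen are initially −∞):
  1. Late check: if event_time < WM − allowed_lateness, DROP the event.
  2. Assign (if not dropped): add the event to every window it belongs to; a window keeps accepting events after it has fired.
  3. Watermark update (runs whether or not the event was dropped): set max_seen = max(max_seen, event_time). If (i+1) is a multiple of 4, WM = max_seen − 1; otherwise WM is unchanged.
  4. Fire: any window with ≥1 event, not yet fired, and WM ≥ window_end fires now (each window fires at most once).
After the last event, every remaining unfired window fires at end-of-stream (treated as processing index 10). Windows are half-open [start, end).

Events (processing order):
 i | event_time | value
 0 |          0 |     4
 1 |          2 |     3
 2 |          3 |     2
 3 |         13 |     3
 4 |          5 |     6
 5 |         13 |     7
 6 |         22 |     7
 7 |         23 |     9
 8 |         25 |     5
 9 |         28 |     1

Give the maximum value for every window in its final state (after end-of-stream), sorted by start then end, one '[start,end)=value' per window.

[0,9)=4 [9,18)=7 [18,27)=9 [27,36)=1

i=0 t=0 v=4: → [0,9); WM=−∞
i=1 t=2 v=3: → [0,9); WM=−∞
i=2 t=3 v=2: → [0,9); WM=−∞
i=3 t=13 v=3: → [9,18); WM=12; [0,9) fires=4
i=4 t=5 v=6: DROP (t<12-0); WM=12
i=5 t=13 v=7: → [9,18); WM=12
i=6 t=22 v=7: → [18,27); WM=12
i=7 t=23 v=9: → [18,27); WM=22; [9,18) fires=7
i=8 t=25 v=5: → [18,27); WM=22
i=9 t=28 v=1: → [27,36); WM=22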